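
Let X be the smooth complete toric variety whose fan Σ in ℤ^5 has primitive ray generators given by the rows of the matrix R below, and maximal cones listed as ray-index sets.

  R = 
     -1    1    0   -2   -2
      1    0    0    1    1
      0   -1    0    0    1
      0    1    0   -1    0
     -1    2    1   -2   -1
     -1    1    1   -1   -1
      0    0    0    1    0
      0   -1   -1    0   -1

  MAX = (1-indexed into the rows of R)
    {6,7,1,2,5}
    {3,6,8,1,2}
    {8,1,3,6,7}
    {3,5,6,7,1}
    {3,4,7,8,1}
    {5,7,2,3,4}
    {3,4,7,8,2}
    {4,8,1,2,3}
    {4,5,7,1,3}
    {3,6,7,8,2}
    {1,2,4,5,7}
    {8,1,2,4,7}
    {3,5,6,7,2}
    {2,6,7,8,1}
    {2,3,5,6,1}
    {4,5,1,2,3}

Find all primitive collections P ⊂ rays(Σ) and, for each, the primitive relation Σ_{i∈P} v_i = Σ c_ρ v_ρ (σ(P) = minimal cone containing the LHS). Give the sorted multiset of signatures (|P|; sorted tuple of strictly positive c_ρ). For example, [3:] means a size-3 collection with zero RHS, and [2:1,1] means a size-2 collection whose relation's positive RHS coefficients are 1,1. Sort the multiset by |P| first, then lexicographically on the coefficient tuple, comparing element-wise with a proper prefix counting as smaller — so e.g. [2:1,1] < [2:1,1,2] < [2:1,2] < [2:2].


3 minimal non-faces of Δ(Σ) (on 8 rays):

  {4,6}:  v_{4} + v_{6} = v_{5} — sig = [2:1]
  {5,8}:  v_{5} + v_{8} = v_{1} — sig = [2:1]
  {1,2,3,7}:  v_{1} + v_{2} + v_{3} + v_{7} = 0 — sig = [4:]

Signatures (|P|; sorted positive RHS coefficients), sorted:
    [2:1]
    [2:1]
    [4:]


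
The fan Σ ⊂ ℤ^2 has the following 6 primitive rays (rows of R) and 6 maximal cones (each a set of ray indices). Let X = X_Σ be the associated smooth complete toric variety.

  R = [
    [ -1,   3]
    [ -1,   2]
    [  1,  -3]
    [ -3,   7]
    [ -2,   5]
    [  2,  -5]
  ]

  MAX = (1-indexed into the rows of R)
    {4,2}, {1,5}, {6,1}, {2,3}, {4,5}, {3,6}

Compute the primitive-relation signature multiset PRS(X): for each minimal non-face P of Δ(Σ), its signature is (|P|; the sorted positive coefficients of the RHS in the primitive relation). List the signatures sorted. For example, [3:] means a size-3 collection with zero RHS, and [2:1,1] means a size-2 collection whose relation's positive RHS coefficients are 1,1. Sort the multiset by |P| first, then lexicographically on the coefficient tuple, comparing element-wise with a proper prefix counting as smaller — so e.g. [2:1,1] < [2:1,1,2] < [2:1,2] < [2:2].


Minimal non-faces — 9 found among 6 rays, 6 max cones:

  P={1,3}:  v_{1} + v_{3} = 0 — sig = [2:]
  P={5,6}:  v_{5} + v_{6} = 0 — sig = [2:]
  P={1,2}:  v_{1} + v_{2} = v_{5} — sig = [2:1]
  P={2,5}:  v_{2} + v_{5} = v_{4} — sig = [2:1]
  P={2,6}:  v_{2} + v_{6} = v_{3} — sig = [2:1]
  P={3,5}:  v_{3} + v_{5} = v_{2} — sig = [2:1]
  P={4,6}:  v_{4} + v_{6} = v_{2} — sig = [2:1]
  P={1,4}:  v_{1} + v_{4} = 2·v_{5} — sig = [2:2]
  P={3,4}:  v_{3} + v_{4} = 2·v_{2} — sig = [2:2]

Signatures (|P|; sorted positive RHS coefficients), sorted:
    [2:]
    [2:]
    [2:1]
    [2:1]
    [2:1]
    [2:1]
    [2:1]
    [2:2]
    [2:2]


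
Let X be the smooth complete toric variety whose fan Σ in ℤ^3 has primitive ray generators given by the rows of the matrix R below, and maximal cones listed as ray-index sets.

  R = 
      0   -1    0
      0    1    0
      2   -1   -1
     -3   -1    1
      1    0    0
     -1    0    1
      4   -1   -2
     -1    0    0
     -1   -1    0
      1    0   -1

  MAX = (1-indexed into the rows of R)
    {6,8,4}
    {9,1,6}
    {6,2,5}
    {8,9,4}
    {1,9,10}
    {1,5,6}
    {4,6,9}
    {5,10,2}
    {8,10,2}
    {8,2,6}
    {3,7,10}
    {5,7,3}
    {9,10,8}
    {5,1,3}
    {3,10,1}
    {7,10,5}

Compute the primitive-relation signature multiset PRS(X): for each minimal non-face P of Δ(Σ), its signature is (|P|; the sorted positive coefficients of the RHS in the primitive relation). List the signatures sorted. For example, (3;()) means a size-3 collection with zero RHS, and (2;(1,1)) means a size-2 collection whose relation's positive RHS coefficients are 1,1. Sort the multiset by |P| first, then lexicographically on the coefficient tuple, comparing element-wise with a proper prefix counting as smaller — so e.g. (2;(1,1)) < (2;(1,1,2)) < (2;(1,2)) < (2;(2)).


Σ has 24 primitive collections:

  P={1,2}:  v_{1} + v_{2} = 0  →  sig = (2;())
  P={5,8}:  v_{5} + v_{8} = 0  →  sig = (2;())
  P={6,10}:  v_{6} + v_{10} = 0  →  sig = (2;())
  P={1,8}:  v_{1} + v_{8} = v_{9}  →  sig = (2;(1))
  P={2,9}:  v_{2} + v_{9} = v_{8}  →  sig = (2;(1))
  P={5,9}:  v_{5} + v_{9} = v_{1}  →  sig = (2;(1))
  P={2,3}:  v_{2} + v_{3} = v_{5} + v_{10}  →  sig = (2;(1,1))
  P={3,4}:  v_{3} + v_{4} = v_{1} + v_{9}  →  sig = (2;(1,1))
  P={3,6}:  v_{3} + v_{6} = v_{1} + v_{5}  →  sig = (2;(1,1))
  P={3,8}:  v_{3} + v_{8} = v_{1} + v_{10}  →  sig = (2;(1,1))
  P={4,5}:  v_{4} + v_{5} = v_{6} + v_{9}  →  sig = (2;(1,1))
  P={4,10}:  v_{4} + v_{10} = v_{8} + v_{9}  →  sig = (2;(1,1))
  P={6,7}:  v_{6} + v_{7} = v_{3} + v_{5}  →  sig = (2;(1,1))
  P={7,8}:  v_{7} + v_{8} = v_{3} + v_{10}  →  sig = (2;(1,1))
  P={7,9}:  v_{7} + v_{9} = v_{1} + v_{3} + v_{10}  →  sig = (2;(1,1,1))
  P={1,4}:  v_{1} + v_{4} = v_{6} + 2·v_{9}  →  sig = (2;(1,2))
  P={2,4}:  v_{2} + v_{4} = v_{6} + 2·v_{8}  →  sig = (2;(1,2))
  P={3,9}:  v_{3} + v_{9} = 2·v_{1} + v_{10}  →  sig = (2;(1,2))
  P={4,7}:  v_{4} + v_{7} = 2·v_{1} + v_{10}  →  sig = (2;(1,2))
  P={1,7}:  v_{1} + v_{7} = 2·v_{3}  →  sig = (2;(2))
  P={2,7}:  v_{2} + v_{7} = 2·v_{5} + 2·v_{10}  →  sig = (2;(2,2))
  P={1,5,10}:  v_{1} + v_{5} + v_{10} = v_{3}  →  sig = (3;(1))
  P={3,5,10}:  v_{3} + v_{5} + v_{10} = v_{7}  →  sig = (3;(1))
  P={6,8,9}:  v_{6} + v_{8} + v_{9} = v_{4}  →  sig = (3;(1))

so the primitive-relation signature multiset is
[(2;()), (2;()), (2;()), (2;(1)), (2;(1)), (2;(1)), (2;(1,1)), (2;(1,1)), (2;(1,1)), (2;(1,1)), (2;(1,1)), (2;(1,1)), (2;(1,1)), (2;(1,1)), (2;(1,1,1)), (2;(1,2)), (2;(1,2)), (2;(1,2)), (2;(1,2)), (2;(2)), (2;(2,2)), (3;(1)), (3;(1)), (3;(1))]


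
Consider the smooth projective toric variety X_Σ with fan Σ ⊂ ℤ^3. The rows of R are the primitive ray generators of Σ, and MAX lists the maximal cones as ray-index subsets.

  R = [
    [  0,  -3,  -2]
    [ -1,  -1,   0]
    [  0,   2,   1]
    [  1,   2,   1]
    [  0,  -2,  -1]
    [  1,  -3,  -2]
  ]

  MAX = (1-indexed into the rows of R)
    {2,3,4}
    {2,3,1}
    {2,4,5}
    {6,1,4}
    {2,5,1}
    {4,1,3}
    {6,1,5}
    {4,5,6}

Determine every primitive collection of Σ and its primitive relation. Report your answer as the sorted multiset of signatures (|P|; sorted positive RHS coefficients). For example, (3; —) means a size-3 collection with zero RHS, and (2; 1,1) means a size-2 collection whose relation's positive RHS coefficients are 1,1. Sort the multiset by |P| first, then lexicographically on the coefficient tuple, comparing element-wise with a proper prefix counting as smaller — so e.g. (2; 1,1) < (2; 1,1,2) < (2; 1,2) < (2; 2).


Minimal non-faces — 5 found among 6 rays, 8 max cones:

  {3,5}:  v_{3} + v_{5} = 0  ⟹  sig = (2; —)
  {3,6}:  v_{3} + v_{6} = v_{1} + v_{4}  ⟹  sig = (2; 1,1)
  {2,6}:  v_{2} + v_{6} = 2·v_{5}  ⟹  sig = (2; 2)
  {1,2,4}:  v_{1} + v_{2} + v_{4} = v_{5}  ⟹  sig = (3; 1)
  {1,4,5}:  v_{1} + v_{4} + v_{5} = v_{6}  ⟹  sig = (3; 1)

Signatures (|P|; sorted positive RHS coefficients), sorted:
    (2; —)
    (2; 1,1)
    (2; 2)
    (3; 1)
    (3; 1)


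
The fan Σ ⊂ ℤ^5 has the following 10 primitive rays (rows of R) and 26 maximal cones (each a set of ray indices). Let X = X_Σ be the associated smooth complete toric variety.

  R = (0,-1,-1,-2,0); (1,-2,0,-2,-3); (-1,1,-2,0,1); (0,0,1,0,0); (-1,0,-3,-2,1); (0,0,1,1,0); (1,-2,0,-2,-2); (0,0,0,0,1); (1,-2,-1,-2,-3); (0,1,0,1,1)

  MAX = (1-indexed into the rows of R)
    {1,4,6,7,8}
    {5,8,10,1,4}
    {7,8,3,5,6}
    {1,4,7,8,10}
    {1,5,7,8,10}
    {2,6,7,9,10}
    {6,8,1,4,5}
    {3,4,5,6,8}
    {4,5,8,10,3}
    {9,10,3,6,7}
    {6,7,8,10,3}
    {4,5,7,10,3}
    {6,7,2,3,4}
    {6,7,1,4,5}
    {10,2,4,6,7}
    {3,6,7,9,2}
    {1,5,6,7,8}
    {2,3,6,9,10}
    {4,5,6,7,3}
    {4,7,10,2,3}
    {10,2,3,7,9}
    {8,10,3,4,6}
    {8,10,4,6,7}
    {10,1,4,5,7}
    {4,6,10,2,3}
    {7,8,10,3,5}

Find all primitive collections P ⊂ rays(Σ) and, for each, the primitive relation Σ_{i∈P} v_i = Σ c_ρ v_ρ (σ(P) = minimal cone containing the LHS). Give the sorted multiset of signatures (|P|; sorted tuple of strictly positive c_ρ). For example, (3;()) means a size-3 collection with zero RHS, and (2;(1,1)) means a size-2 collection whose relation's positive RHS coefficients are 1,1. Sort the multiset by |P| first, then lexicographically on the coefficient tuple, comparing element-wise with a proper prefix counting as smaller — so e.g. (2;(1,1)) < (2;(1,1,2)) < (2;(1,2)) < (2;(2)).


14 minimal non-faces of Δ(Σ) (on 10 rays):

  P={1,3}:  v_{1} + v_{3} = v_{5}  so sig = (2;(1))
  P={2,8}:  v_{2} + v_{8} = v_{7}  so sig = (2;(1))
  P={4,9}:  v_{4} + v_{9} = v_{2}  so sig = (2;(1))
  P={8,9}:  v_{8} + v_{9} = v_{3} + v_{6} + 2·v_{7} + v_{10}  so sig = (2;(1,1,1,2))
  P={1,2}:  v_{1} + v_{2} = v_{3} + v_{4} + 2·v_{7}  so sig = (2;(1,1,2))
  P={1,9}:  v_{1} + v_{9} = v_{3} + 2·v_{7}  so sig = (2;(1,2))
  P={2,5}:  v_{2} + v_{5} = 2·v_{3} + v_{4} + 2·v_{7}  so sig = (2;(1,2,2))
  P={5,9}:  v_{5} + v_{9} = 2·v_{3} + 2·v_{7}  so sig = (2;(2,2))
  P={1,6,10}:  v_{1} + v_{6} + v_{10} = v_{8}  so sig = (3;(1))
  P={5,6,10}:  v_{5} + v_{6} + v_{10} = v_{3} + v_{8}  so sig = (3;(1,1))
  P={3,4,7,8}:  v_{3} + v_{4} + v_{7} + v_{8} = v_{1}  so sig = (4;(1))
  P={4,5,7,8}:  v_{4} + v_{5} + v_{7} + v_{8} = 2·v_{1}  so sig = (4;(2))
  P={3,4,6,7,10}:  v_{3} + v_{4} + v_{6} + v_{7} + v_{10} = 0  so sig = (5;())
  P={2,3,6,7,10}:  v_{2} + v_{3} + v_{6} + v_{7} + v_{10} = v_{9}  so sig = (5;(1))

so the primitive-relation signature multiset is
    (2;(1))
    (2;(1))
    (2;(1))
    (2;(1,1,1,2))
    (2;(1,1,2))
    (2;(1,2))
    (2;(1,2,2))
    (2;(2,2))
    (3;(1))
    (3;(1,1))
    (4;(1))
    (4;(2))
    (5;())
    (5;(1))


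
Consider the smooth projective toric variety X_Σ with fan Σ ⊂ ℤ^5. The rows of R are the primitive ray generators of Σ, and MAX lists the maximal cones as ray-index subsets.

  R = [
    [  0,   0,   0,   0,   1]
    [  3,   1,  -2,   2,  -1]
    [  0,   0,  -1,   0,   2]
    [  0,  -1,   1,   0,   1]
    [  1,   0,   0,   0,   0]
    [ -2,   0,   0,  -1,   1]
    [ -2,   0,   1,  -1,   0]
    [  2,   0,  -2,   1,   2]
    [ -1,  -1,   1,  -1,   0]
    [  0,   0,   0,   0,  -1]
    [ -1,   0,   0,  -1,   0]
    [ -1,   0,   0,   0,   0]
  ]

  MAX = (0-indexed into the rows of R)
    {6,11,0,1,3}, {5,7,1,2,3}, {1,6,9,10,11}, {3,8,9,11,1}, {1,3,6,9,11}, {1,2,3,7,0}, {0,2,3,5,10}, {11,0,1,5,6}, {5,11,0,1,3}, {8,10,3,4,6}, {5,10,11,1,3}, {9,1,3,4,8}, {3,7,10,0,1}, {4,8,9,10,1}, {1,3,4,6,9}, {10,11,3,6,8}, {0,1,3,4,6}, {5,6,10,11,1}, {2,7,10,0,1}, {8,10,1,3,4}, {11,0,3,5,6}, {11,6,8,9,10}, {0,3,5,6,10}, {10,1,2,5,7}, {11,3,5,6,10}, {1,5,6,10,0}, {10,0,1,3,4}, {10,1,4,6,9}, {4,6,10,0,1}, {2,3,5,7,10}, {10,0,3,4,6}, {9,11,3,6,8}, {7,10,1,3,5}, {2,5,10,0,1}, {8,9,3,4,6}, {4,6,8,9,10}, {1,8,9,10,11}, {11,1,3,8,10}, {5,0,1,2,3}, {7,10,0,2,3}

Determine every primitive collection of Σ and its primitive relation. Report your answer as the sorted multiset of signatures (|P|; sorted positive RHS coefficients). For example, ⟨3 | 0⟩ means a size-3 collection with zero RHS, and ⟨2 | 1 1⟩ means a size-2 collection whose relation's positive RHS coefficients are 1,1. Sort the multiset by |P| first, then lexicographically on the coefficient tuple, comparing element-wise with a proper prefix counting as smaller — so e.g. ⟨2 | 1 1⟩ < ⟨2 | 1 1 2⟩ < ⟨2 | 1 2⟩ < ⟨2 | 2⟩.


24 collections generate NE(X_Σ); each relation:

  • {0,9}:  v_{0} + v_{9} = 0  ⇒ sig = ⟨2 | 0⟩
  • {4,11}:  v_{4} + v_{11} = 0  ⇒ sig = ⟨2 | 0⟩
  • {6,7}:  v_{6} + v_{7} = v_{2}  ⇒ sig = ⟨2 | 1⟩
  • {0,8}:  v_{0} + v_{8} = v_{3} + v_{10}  ⇒ sig = ⟨2 | 1 1⟩
  • {2,6}:  v_{2} + v_{6} = v_{0} + v_{5}  ⇒ sig = ⟨2 | 1 1⟩
  • {4,5}:  v_{4} + v_{5} = v_{0} + v_{10}  ⇒ sig = ⟨2 | 1 1⟩
  • {5,9}:  v_{5} + v_{9} = v_{10} + v_{11}  ⇒ sig = ⟨2 | 1 1⟩
  • {2,9}:  v_{2} + v_{9} = v_{1} + v_{3} + v_{5} + v_{10}  ⇒ sig = ⟨2 | 1 1 1 1⟩
  • {2,11}:  v_{2} + v_{11} = v_{1} + v_{3} + 2·v_{5}  ⇒ sig = ⟨2 | 1 1 2⟩
  • {5,8}:  v_{5} + v_{8} = v_{3} + 2·v_{10} + v_{11}  ⇒ sig = ⟨2 | 1 1 2⟩
  • {2,4}:  v_{2} + v_{4} = 2·v_{0} + v_{1} + v_{3} + 2·v_{10}  ⇒ sig = ⟨2 | 1 1 2 2⟩
  • {2,8}:  v_{2} + v_{8} = v_{1} + 2·v_{3} + v_{5} + 2·v_{10}  ⇒ sig = ⟨2 | 1 1 2 2⟩
  • {7,9}:  v_{7} + v_{9} = 2·v_{1} + 2·v_{3} + v_{5} + 2·v_{10}  ⇒ sig = ⟨2 | 1 2 2 2⟩
  • {7,11}:  v_{7} + v_{11} = 2·v_{1} + 2·v_{3} + 2·v_{5} + v_{10}  ⇒ sig = ⟨2 | 1 2 2 2⟩
  • {7,8}:  v_{7} + v_{8} = 2·v_{1} + 3·v_{3} + v_{5} + 3·v_{10}  ⇒ sig = ⟨2 | 1 2 3 3⟩
  • {4,7}:  v_{4} + v_{7} = 2·v_{0} + 2·v_{1} + 2·v_{3} + 3·v_{10}  ⇒ sig = ⟨2 | 2 2 2 3⟩
  • {0,10,11}:  v_{0} + v_{10} + v_{11} = v_{5}  ⇒ sig = ⟨3 | 1⟩
  • {1,6,8}:  v_{1} + v_{6} + v_{8} = v_{9}  ⇒ sig = ⟨3 | 1⟩
  • {3,9,10}:  v_{3} + v_{9} + v_{10} = v_{8}  ⇒ sig = ⟨3 | 1⟩
  • {0,5,7}:  v_{0} + v_{5} + v_{7} = 2·v_{2}  ⇒ sig = ⟨3 | 2⟩
  • {1,3,6,10}:  v_{1} + v_{3} + v_{6} + v_{10} = 0  ⇒ sig = ⟨4 | 0⟩
  • {1,2,3,10}:  v_{1} + v_{2} + v_{3} + v_{10} = v_{7}  ⇒ sig = ⟨4 | 1⟩
  • {1,3,5,6}:  v_{1} + v_{3} + v_{5} + v_{6} = v_{0} + v_{11}  ⇒ sig = ⟨4 | 1 1⟩
  • {0,1,3,5,10}:  v_{0} + v_{1} + v_{3} + v_{5} + v_{10} = v_{2}  ⇒ sig = ⟨5 | 1⟩

Signatures (|P|; sorted positive RHS coefficients), sorted:
    ⟨2 | 0⟩
    ⟨2 | 0⟩
    ⟨2 | 1⟩
    ⟨2 | 1 1⟩
    ⟨2 | 1 1⟩
    ⟨2 | 1 1⟩
    ⟨2 | 1 1⟩
    ⟨2 | 1 1 1 1⟩
    ⟨2 | 1 1 2⟩
    ⟨2 | 1 1 2⟩
    ⟨2 | 1 1 2 2⟩
    ⟨2 | 1 1 2 2⟩
    ⟨2 | 1 2 2 2⟩
    ⟨2 | 1 2 2 2⟩
    ⟨2 | 1 2 3 3⟩
    ⟨2 | 2 2 2 3⟩
    ⟨3 | 1⟩
    ⟨3 | 1⟩
    ⟨3 | 1⟩
    ⟨3 | 2⟩
    ⟨4 | 0⟩
    ⟨4 | 1⟩
    ⟨4 | 1 1⟩
    ⟨5 | 1⟩


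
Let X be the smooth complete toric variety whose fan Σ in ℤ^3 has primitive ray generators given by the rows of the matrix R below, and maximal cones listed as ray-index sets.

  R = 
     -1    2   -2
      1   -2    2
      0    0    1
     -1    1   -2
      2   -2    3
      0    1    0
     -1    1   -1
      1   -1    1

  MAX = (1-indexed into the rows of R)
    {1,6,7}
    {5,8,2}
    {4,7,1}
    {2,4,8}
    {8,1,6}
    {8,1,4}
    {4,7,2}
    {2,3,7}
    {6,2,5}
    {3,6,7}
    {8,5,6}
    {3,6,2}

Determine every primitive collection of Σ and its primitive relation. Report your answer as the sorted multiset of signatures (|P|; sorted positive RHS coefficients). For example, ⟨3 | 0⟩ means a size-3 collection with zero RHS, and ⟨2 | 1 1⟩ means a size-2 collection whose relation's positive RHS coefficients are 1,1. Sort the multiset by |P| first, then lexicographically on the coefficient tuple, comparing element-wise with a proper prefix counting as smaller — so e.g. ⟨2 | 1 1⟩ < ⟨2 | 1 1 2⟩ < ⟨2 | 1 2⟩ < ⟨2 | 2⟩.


12 collections generate NE(X_Σ); each relation:

  P={1,2}:  v_{1} + v_{2} = 0  ⇒ sig = ⟨2 | 0⟩
  P={7,8}:  v_{7} + v_{8} = 0  ⇒ sig = ⟨2 | 0⟩
  P={3,4}:  v_{3} + v_{4} = v_{7}  ⇒ sig = ⟨2 | 1⟩
  P={4,5}:  v_{4} + v_{5} = v_{8}  ⇒ sig = ⟨2 | 1⟩
  P={4,6}:  v_{4} + v_{6} = v_{1}  ⇒ sig = ⟨2 | 1⟩
  P={1,3}:  v_{1} + v_{3} = v_{6} + v_{7}  ⇒ sig = ⟨2 | 1 1⟩
  P={1,5}:  v_{1} + v_{5} = v_{6} + v_{8}  ⇒ sig = ⟨2 | 1 1⟩
  P={3,8}:  v_{3} + v_{8} = v_{2} + v_{6}  ⇒ sig = ⟨2 | 1 1⟩
  P={5,7}:  v_{5} + v_{7} = v_{2} + v_{6}  ⇒ sig = ⟨2 | 1 1⟩
  P={3,5}:  v_{3} + v_{5} = 2·v_{2} + 2·v_{6}  ⇒ sig = ⟨2 | 2 2⟩
  P={2,6,7}:  v_{2} + v_{6} + v_{7} = v_{3}  ⇒ sig = ⟨3 | 1⟩
  P={2,6,8}:  v_{2} + v_{6} + v_{8} = v_{5}  ⇒ sig = ⟨3 | 1⟩

Hence PRS(X_Σ) =
[⟨2 | 0⟩, ⟨2 | 0⟩, ⟨2 | 1⟩, ⟨2 | 1⟩, ⟨2 | 1⟩, ⟨2 | 1 1⟩, ⟨2 | 1 1⟩, ⟨2 | 1 1⟩, ⟨2 | 1 1⟩, ⟨2 | 2 2⟩, ⟨3 | 1⟩, ⟨3 | 1⟩]


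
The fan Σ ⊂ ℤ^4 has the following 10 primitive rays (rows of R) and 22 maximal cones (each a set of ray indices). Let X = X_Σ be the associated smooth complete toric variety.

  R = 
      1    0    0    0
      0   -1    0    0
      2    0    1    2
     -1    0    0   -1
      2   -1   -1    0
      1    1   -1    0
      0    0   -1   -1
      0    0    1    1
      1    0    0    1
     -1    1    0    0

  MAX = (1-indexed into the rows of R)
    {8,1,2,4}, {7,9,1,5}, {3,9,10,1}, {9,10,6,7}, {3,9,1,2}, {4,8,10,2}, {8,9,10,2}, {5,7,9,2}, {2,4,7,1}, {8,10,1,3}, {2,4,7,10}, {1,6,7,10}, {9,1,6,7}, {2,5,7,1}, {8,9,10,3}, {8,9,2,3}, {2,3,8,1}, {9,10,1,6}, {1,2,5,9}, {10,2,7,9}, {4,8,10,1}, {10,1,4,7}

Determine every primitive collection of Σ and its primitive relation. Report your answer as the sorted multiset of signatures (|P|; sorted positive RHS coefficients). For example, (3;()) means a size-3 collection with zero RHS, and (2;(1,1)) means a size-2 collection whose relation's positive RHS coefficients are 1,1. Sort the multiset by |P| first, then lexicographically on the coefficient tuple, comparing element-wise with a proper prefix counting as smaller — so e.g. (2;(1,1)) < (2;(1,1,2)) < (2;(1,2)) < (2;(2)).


18 collections generate NE(X_Σ); each relation:

  {4,9}:  v_{4} + v_{9} = 0  so sig = (2;())
  {7,8}:  v_{7} + v_{8} = 0  so sig = (2;())
  {2,6}:  v_{2} + v_{6} = v_{7} + v_{9}  so sig = (2;(1,1))
  {3,4}:  v_{3} + v_{4} = v_{1} + v_{8}  so sig = (2;(1,1))
  {3,7}:  v_{3} + v_{7} = v_{1} + v_{9}  so sig = (2;(1,1))
  {5,10}:  v_{5} + v_{10} = v_{7} + v_{9}  so sig = (2;(1,1))
  {4,5}:  v_{4} + v_{5} = v_{1} + v_{2} + v_{7}  so sig = (2;(1,1,1))
  {4,6}:  v_{4} + v_{6} = v_{1} + v_{7} + v_{10}  so sig = (2;(1,1,1))
  {5,8}:  v_{5} + v_{8} = v_{1} + v_{2} + v_{9}  so sig = (2;(1,1,1))
  {6,8}:  v_{6} + v_{8} = v_{1} + v_{9} + v_{10}  so sig = (2;(1,1,1))
  {3,5}:  v_{3} + v_{5} = 2·v_{1} + v_{2} + 2·v_{9}  so sig = (2;(1,2,2))
  {3,6}:  v_{3} + v_{6} = 2·v_{1} + 2·v_{9} + v_{10}  so sig = (2;(1,2,2))
  {5,6}:  v_{5} + v_{6} = v_{1} + 2·v_{7} + 2·v_{9}  so sig = (2;(1,2,2))
  {1,2,10}:  v_{1} + v_{2} + v_{10} = 0  so sig = (3;())
  {1,8,9}:  v_{1} + v_{8} + v_{9} = v_{3}  so sig = (3;(1))
  {2,3,10}:  v_{2} + v_{3} + v_{10} = v_{8} + v_{9}  so sig = (3;(1,1))
  {1,2,7,9}:  v_{1} + v_{2} + v_{7} + v_{9} = v_{5}  so sig = (4;(1))
  {1,7,9,10}:  v_{1} + v_{7} + v_{9} + v_{10} = v_{6}  so sig = (4;(1))

Sorted signature multiset PRS(X):
    (2;())
    (2;())
    (2;(1,1))
    (2;(1,1))
    (2;(1,1))
    (2;(1,1))
    (2;(1,1,1))
    (2;(1,1,1))
    (2;(1,1,1))
    (2;(1,1,1))
    (2;(1,2,2))
    (2;(1,2,2))
    (2;(1,2,2))
    (3;())
    (3;(1))
    (3;(1,1))
    (4;(1))
    (4;(1))


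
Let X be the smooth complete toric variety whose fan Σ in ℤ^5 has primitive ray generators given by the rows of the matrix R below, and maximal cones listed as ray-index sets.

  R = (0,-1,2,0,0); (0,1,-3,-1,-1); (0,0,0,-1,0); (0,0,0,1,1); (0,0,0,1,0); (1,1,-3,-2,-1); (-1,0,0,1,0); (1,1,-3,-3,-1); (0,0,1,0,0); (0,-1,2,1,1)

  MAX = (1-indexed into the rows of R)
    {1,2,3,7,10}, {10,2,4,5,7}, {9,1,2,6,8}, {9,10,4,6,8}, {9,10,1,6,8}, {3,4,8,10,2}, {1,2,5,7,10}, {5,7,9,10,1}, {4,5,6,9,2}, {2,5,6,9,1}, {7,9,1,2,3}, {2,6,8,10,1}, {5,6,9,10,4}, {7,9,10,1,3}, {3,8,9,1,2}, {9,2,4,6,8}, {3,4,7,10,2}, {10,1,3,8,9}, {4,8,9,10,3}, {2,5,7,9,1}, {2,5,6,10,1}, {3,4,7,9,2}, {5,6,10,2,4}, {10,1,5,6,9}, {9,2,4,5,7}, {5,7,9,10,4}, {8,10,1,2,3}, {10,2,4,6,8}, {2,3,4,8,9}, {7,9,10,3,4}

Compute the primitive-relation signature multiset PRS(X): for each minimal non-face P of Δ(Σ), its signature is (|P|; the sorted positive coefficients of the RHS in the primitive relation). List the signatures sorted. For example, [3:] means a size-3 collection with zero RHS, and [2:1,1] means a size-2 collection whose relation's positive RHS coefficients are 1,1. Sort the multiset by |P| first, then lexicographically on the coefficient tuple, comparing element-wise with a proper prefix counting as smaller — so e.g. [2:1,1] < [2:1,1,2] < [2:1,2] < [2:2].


7 minimal non-faces of Δ(Σ) (on 10 rays):

  • {3,5}:  v_{3} + v_{5} = 0  ⇒ sig = [2:]
  • {1,4}:  v_{1} + v_{4} = v_{10}  ⇒ sig = [2:1]
  • {3,6}:  v_{3} + v_{6} = v_{8}  ⇒ sig = [2:1]
  • {5,8}:  v_{5} + v_{8} = v_{6}  ⇒ sig = [2:1]
  • {6,7}:  v_{6} + v_{7} = v_{2}  ⇒ sig = [2:1]
  • {7,8}:  v_{7} + v_{8} = v_{2} + v_{3}  ⇒ sig = [2:1,1]
  • {2,9,10}:  v_{2} + v_{9} + v_{10} = 0  ⇒ sig = [3:]

Hence PRS(X_Σ) =
    [2:]
    [2:1]
    [2:1]
    [2:1]
    [2:1]
    [2:1,1]
    [3:]


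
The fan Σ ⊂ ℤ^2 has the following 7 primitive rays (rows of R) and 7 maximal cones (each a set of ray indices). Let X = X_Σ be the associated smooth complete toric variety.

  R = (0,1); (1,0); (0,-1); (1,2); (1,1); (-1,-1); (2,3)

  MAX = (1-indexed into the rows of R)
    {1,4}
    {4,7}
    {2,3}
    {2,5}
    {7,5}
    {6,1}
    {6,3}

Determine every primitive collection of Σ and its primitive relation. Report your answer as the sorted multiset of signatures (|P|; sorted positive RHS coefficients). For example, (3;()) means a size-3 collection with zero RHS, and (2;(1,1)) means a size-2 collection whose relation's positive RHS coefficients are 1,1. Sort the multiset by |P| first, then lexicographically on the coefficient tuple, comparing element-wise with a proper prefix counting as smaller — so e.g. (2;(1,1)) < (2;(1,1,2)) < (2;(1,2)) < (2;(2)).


Minimal non-faces — 14 found among 7 rays, 7 max cones:

  P = {1,3}:  v_{1} + v_{3} = 0  ⟹  sig = (2;())
  P = {5,6}:  v_{5} + v_{6} = 0  ⟹  sig = (2;())
  P = {1,2}:  v_{1} + v_{2} = v_{5}  ⟹  sig = (2;(1))
  P = {1,5}:  v_{1} + v_{5} = v_{4}  ⟹  sig = (2;(1))
  P = {2,6}:  v_{2} + v_{6} = v_{3}  ⟹  sig = (2;(1))
  P = {3,4}:  v_{3} + v_{4} = v_{5}  ⟹  sig = (2;(1))
  P = {3,5}:  v_{3} + v_{5} = v_{2}  ⟹  sig = (2;(1))
  P = {4,5}:  v_{4} + v_{5} = v_{7}  ⟹  sig = (2;(1))
  P = {4,6}:  v_{4} + v_{6} = v_{1}  ⟹  sig = (2;(1))
  P = {6,7}:  v_{6} + v_{7} = v_{4}  ⟹  sig = (2;(1))
  P = {1,7}:  v_{1} + v_{7} = 2·v_{4}  ⟹  sig = (2;(2))
  P = {2,4}:  v_{2} + v_{4} = 2·v_{5}  ⟹  sig = (2;(2))
  P = {3,7}:  v_{3} + v_{7} = 2·v_{5}  ⟹  sig = (2;(2))
  P = {2,7}:  v_{2} + v_{7} = 3·v_{5}  ⟹  sig = (2;(3))

Sorted signature multiset PRS(X):
    (2;())
    (2;())
    (2;(1))
    (2;(1))
    (2;(1))
    (2;(1))
    (2;(1))
    (2;(1))
    (2;(1))
    (2;(1))
    (2;(2))
    (2;(2))
    (2;(2))
    (2;(3))


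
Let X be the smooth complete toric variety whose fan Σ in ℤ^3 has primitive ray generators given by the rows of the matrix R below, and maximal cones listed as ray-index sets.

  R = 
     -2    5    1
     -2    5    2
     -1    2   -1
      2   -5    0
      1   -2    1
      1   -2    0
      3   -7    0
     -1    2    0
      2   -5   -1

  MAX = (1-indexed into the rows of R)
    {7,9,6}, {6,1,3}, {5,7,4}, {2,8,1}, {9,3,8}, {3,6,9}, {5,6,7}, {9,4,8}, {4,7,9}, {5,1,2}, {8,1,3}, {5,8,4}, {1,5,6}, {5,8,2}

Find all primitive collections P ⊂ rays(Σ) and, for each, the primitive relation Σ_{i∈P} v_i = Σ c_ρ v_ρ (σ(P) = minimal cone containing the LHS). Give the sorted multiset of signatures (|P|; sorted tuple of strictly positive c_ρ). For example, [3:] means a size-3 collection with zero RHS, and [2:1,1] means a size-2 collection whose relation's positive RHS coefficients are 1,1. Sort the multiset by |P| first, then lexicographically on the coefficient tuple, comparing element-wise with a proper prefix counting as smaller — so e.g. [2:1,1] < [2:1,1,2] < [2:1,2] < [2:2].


Primitive collections (16):

  • {1,9}:  v_{1} + v_{9} = 0  ⇒ sig = [2:]
  • {3,5}:  v_{3} + v_{5} = 0  ⇒ sig = [2:]
  • {6,8}:  v_{6} + v_{8} = 0  ⇒ sig = [2:]
  • {1,7}:  v_{1} + v_{7} = v_{5}  ⇒ sig = [2:1]
  • {3,7}:  v_{3} + v_{7} = v_{9}  ⇒ sig = [2:1]
  • {4,6}:  v_{4} + v_{6} = v_{7}  ⇒ sig = [2:1]
  • {5,9}:  v_{5} + v_{9} = v_{7}  ⇒ sig = [2:1]
  • {7,8}:  v_{7} + v_{8} = v_{4}  ⇒ sig = [2:1]
  • {1,4}:  v_{1} + v_{4} = v_{5} + v_{8}  ⇒ sig = [2:1,1]
  • {2,3}:  v_{2} + v_{3} = v_{1} + v_{8}  ⇒ sig = [2:1,1]
  • {2,6}:  v_{2} + v_{6} = v_{1} + v_{5}  ⇒ sig = [2:1,1]
  • {2,9}:  v_{2} + v_{9} = v_{5} + v_{8}  ⇒ sig = [2:1,1]
  • {3,4}:  v_{3} + v_{4} = v_{8} + v_{9}  ⇒ sig = [2:1,1]
  • {2,7}:  v_{2} + v_{7} = 2·v_{5} + v_{8}  ⇒ sig = [2:1,2]
  • {2,4}:  v_{2} + v_{4} = 2·v_{5} + 2·v_{8}  ⇒ sig = [2:2,2]
  • {1,5,8}:  v_{1} + v_{5} + v_{8} = v_{2}  ⇒ sig = [3:1]

Signatures (|P|; sorted positive RHS coefficients), sorted:
    [2:]
    [2:]
    [2:]
    [2:1]
    [2:1]
    [2:1]
    [2:1]
    [2:1]
    [2:1,1]
    [2:1,1]
    [2:1,1]
    [2:1,1]
    [2:1,1]
    [2:1,2]
    [2:2,2]
    [3:1]


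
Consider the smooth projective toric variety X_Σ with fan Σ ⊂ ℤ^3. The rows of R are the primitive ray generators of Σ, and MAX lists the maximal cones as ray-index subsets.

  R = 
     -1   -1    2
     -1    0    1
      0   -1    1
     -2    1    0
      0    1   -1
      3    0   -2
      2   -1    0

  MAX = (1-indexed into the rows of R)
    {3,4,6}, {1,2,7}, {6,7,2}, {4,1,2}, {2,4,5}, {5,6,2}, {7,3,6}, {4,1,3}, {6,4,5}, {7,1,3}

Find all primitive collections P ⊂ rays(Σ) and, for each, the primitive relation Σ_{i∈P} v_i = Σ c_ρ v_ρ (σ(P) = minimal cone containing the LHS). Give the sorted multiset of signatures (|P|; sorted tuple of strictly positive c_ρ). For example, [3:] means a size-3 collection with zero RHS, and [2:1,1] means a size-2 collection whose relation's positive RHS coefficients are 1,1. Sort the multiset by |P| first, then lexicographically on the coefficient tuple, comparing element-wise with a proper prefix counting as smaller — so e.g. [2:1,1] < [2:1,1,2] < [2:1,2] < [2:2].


The 7 primitive collections of Σ (r=7, n=3):

  • {3,5}:  v_{3} + v_{5} = 0  ⇒ sig = [2:]
  • {4,7}:  v_{4} + v_{7} = 0  ⇒ sig = [2:]
  • {1,5}:  v_{1} + v_{5} = v_{2}  ⇒ sig = [2:1]
  • {1,6}:  v_{1} + v_{6} = v_{7}  ⇒ sig = [2:1]
  • {2,3}:  v_{2} + v_{3} = v_{1}  ⇒ sig = [2:1]
  • {5,7}:  v_{5} + v_{7} = v_{2} + v_{6}  ⇒ sig = [2:1,1]
  • {2,4,6}:  v_{2} + v_{4} + v_{6} = v_{5}  ⇒ sig = [3:1]

Hence PRS(X_Σ) =
[[2:], [2:], [2:1], [2:1], [2:1], [2:1,1], [3:1]]


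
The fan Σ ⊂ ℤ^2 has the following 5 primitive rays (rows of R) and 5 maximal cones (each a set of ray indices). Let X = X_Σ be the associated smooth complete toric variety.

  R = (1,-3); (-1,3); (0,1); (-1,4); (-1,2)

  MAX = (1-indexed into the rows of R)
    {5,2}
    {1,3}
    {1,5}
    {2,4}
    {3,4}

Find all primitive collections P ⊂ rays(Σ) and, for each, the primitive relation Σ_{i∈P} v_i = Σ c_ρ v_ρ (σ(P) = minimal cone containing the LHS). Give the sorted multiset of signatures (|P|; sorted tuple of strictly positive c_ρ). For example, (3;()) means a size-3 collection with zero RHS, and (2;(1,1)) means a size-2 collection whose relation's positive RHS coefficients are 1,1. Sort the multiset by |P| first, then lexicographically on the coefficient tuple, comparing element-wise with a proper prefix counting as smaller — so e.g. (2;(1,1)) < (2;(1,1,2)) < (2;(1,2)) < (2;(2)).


5 minimal non-faces of Δ(Σ) (on 5 rays):

  {1,2}:  v_{1} + v_{2} = 0 — sig = (2;())
  {1,4}:  v_{1} + v_{4} = v_{3} — sig = (2;(1))
  {2,3}:  v_{2} + v_{3} = v_{4} — sig = (2;(1))
  {3,5}:  v_{3} + v_{5} = v_{2} — sig = (2;(1))
  {4,5}:  v_{4} + v_{5} = 2·v_{2} — sig = (2;(2))

so the primitive-relation signature multiset is
{ (2;()),  (2;(1)) ×3,  (2;(2)) }


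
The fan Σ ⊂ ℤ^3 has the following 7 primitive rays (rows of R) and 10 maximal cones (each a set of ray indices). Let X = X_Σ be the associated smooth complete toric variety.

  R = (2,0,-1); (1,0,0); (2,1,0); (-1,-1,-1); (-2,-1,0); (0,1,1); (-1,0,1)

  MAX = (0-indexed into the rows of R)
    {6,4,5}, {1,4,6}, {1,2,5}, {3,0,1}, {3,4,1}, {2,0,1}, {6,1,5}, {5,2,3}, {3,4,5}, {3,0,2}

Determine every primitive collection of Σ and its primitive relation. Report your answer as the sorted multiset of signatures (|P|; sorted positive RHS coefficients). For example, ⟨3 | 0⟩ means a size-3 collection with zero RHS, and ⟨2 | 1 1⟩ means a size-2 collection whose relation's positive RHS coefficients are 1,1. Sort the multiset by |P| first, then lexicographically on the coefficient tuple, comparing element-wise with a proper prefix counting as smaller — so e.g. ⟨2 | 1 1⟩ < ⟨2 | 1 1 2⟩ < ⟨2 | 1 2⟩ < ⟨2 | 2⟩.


Δ(Σ) — 7 vertices, 9 min non-faces:

  • {2,4}:  v_{2} + v_{4} = 0  ⟹  sig = ⟨2 | 0⟩
  • {0,5}:  v_{0} + v_{5} = v_{2}  ⟹  sig = ⟨2 | 1⟩
  • {0,6}:  v_{0} + v_{6} = v_{1}  ⟹  sig = ⟨2 | 1⟩
  • {3,6}:  v_{3} + v_{6} = v_{4}  ⟹  sig = ⟨2 | 1⟩
  • {0,4}:  v_{0} + v_{4} = v_{1} + v_{3}  ⟹  sig = ⟨2 | 1 1⟩
  • {2,6}:  v_{2} + v_{6} = v_{1} + v_{5}  ⟹  sig = ⟨2 | 1 1⟩
  • {1,3,5}:  v_{1} + v_{3} + v_{5} = 0  ⟹  sig = ⟨3 | 0⟩
  • {1,2,3}:  v_{1} + v_{2} + v_{3} = v_{0}  ⟹  sig = ⟨3 | 1⟩
  • {1,4,5}:  v_{1} + v_{4} + v_{5} = v_{6}  ⟹  sig = ⟨3 | 1⟩

Sorted signature multiset PRS(X):
[⟨2 | 0⟩, ⟨2 | 1⟩, ⟨2 | 1⟩, ⟨2 | 1⟩, ⟨2 | 1 1⟩, ⟨2 | 1 1⟩, ⟨3 | 0⟩, ⟨3 | 1⟩, ⟨3 | 1⟩]


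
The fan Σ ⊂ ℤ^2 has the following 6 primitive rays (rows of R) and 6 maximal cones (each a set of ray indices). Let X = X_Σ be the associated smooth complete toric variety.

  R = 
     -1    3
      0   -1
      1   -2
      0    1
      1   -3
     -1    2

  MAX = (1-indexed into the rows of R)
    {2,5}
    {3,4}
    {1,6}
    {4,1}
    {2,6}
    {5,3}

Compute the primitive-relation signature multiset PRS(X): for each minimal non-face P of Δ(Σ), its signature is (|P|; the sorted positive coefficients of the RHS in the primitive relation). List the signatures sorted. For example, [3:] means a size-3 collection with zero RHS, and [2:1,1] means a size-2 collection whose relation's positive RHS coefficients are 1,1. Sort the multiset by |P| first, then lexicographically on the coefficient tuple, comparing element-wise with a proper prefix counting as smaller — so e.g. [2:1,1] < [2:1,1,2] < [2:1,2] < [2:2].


Δ(Σ) — 6 vertices, 9 min non-faces:

  P = {1,5}:  v_{1} + v_{5} = 0  ⇒ sig = [2:]
  P = {2,4}:  v_{2} + v_{4} = 0  ⇒ sig = [2:]
  P = {3,6}:  v_{3} + v_{6} = 0  ⇒ sig = [2:]
  P = {1,2}:  v_{1} + v_{2} = v_{6}  ⇒ sig = [2:1]
  P = {1,3}:  v_{1} + v_{3} = v_{4}  ⇒ sig = [2:1]
  P = {2,3}:  v_{2} + v_{3} = v_{5}  ⇒ sig = [2:1]
  P = {4,5}:  v_{4} + v_{5} = v_{3}  ⇒ sig = [2:1]
  P = {4,6}:  v_{4} + v_{6} = v_{1}  ⇒ sig = [2:1]
  P = {5,6}:  v_{5} + v_{6} = v_{2}  ⇒ sig = [2:1]

so the primitive-relation signature multiset is
    |P|=2: 9 collections, coeffs (), (), (), (1), (1), (1), (1), (1), (1)


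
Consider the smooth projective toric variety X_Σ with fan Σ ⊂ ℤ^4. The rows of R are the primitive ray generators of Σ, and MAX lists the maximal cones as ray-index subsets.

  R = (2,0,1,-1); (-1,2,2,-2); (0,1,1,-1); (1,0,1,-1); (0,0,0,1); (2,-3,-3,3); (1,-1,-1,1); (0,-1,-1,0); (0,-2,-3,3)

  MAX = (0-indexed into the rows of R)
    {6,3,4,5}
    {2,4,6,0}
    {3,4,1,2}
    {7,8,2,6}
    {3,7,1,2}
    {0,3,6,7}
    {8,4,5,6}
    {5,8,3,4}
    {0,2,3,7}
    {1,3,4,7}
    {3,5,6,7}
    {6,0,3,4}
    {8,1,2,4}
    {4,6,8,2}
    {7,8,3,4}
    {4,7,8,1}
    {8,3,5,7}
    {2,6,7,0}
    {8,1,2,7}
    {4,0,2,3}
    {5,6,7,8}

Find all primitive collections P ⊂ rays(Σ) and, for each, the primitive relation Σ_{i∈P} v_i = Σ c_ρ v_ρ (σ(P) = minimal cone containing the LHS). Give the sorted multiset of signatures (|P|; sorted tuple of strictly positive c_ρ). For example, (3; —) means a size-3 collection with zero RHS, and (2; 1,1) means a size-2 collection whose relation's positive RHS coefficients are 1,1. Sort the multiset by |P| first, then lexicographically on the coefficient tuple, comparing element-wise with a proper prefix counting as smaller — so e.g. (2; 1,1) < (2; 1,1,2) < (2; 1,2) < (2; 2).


14 minimal non-faces of Δ(Σ) (on 9 rays):

  {1,5}:  v_{1} + v_{5} = v_{6} ; sig = (2; 1)
  {1,6}:  v_{1} + v_{6} = v_{2} ; sig = (2; 1)
  {0,1}:  v_{0} + v_{1} = 2·v_{2} + v_{3} ; sig = (2; 1,2)
  {0,5}:  v_{0} + v_{5} = v_{3} + 3·v_{6} ; sig = (2; 1,3)
  {0,8}:  v_{0} + v_{8} = 2·v_{6} ; sig = (2; 2)
  {2,5}:  v_{2} + v_{5} = 2·v_{6} ; sig = (2; 2)
  {1,3,8}:  v_{1} + v_{3} + v_{8} = 0 ; sig = (3; —)
  {2,4,7}:  v_{2} + v_{4} + v_{7} = 0 ; sig = (3; —)
  {2,3,6}:  v_{2} + v_{3} + v_{6} = v_{0} ; sig = (3; 1)
  {2,3,8}:  v_{2} + v_{3} + v_{8} = v_{6} ; sig = (3; 1)
  {3,6,8}:  v_{3} + v_{6} + v_{8} = v_{5} ; sig = (3; 1)
  {0,4,7}:  v_{0} + v_{4} + v_{7} = v_{3} + v_{6} ; sig = (3; 1,1)
  {4,6,7}:  v_{4} + v_{6} + v_{7} = v_{3} + v_{8} ; sig = (3; 1,1)
  {4,5,7}:  v_{4} + v_{5} + v_{7} = 2·v_{3} + 2·v_{8} ; sig = (3; 2,2)

so the primitive-relation signature multiset is
    (2; 1)
    (2; 1)
    (2; 1,2)
    (2; 1,3)
    (2; 2)
    (2; 2)
    (3; —)
    (3; —)
    (3; 1)
    (3; 1)
    (3; 1)
    (3; 1,1)
    (3; 1,1)
    (3; 2,2)


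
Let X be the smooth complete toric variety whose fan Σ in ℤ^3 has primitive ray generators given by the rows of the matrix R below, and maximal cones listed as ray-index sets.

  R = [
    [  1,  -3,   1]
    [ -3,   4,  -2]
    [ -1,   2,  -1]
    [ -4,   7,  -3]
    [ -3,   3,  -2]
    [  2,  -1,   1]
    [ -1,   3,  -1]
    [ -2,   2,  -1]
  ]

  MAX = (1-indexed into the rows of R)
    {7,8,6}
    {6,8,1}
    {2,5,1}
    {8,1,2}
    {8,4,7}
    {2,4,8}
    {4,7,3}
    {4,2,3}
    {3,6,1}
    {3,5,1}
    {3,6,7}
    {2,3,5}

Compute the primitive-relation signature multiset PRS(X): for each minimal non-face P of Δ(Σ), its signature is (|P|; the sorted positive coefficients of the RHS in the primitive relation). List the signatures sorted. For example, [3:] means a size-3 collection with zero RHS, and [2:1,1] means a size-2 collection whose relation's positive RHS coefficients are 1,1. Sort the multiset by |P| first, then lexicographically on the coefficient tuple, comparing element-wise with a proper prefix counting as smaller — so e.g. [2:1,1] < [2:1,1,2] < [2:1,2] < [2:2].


Δ(Σ) — 8 vertices, 11 min non-faces:

  • {1,7}:  v_{1} + v_{7} = 0 ; sig = [2:]
  • {1,4}:  v_{1} + v_{4} = v_{2} ; sig = [2:1]
  • {2,6}:  v_{2} + v_{6} = v_{7} ; sig = [2:1]
  • {2,7}:  v_{2} + v_{7} = v_{4} ; sig = [2:1]
  • {3,8}:  v_{3} + v_{8} = v_{2} ; sig = [2:1]
  • {5,6}:  v_{5} + v_{6} = v_{3} ; sig = [2:1]
  • {5,7}:  v_{5} + v_{7} = v_{2} + v_{3} ; sig = [2:1,1]
  • {4,5}:  v_{4} + v_{5} = 2·v_{2} + v_{3} ; sig = [2:1,2]
  • {5,8}:  v_{5} + v_{8} = v_{1} + 2·v_{2} ; sig = [2:1,2]
  • {4,6}:  v_{4} + v_{6} = 2·v_{7} ; sig = [2:2]
  • {1,2,3}:  v_{1} + v_{2} + v_{3} = v_{5} ; sig = [3:1]

so the primitive-relation signature multiset is
    [2:]
    [2:1]
    [2:1]
    [2:1]
    [2:1]
    [2:1]
    [2:1,1]
    [2:1,2]
    [2:1,2]
    [2:2]
    [3:1]


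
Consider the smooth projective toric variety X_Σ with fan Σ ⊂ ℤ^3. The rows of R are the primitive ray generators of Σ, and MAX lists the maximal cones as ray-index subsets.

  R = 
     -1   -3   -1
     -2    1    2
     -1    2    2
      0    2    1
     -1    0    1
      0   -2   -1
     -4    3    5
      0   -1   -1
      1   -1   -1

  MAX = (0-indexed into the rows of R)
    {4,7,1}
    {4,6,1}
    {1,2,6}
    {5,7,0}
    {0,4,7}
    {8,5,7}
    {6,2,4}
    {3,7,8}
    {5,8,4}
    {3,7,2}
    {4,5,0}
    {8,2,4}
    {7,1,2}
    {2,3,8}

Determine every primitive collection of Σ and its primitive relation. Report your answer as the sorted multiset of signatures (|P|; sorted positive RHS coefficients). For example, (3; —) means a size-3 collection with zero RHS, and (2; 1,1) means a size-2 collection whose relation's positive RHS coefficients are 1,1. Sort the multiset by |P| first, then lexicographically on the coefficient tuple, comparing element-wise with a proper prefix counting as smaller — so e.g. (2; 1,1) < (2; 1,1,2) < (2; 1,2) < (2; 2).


Σ has 20 primitive collections:

  P = {3,5}:  v_{3} + v_{5} = 0  ⟹  sig = (2; —)
  P = {1,8}:  v_{1} + v_{8} = v_{4}  ⟹  sig = (2; 1)
  P = {2,5}:  v_{2} + v_{5} = v_{4}  ⟹  sig = (2; 1)
  P = {3,4}:  v_{3} + v_{4} = v_{2}  ⟹  sig = (2; 1)
  P = {0,3}:  v_{0} + v_{3} = v_{4} + v_{7}  ⟹  sig = (2; 1,1)
  P = {0,6}:  v_{0} + v_{6} = v_{1} + 3·v_{4} + v_{7}  ⟹  sig = (2; 1,1,3)
  P = {0,2}:  v_{0} + v_{2} = 2·v_{4} + v_{7}  ⟹  sig = (2; 1,2)
  P = {1,3}:  v_{1} + v_{3} = 2·v_{2} + v_{7}  ⟹  sig = (2; 1,2)
  P = {1,5}:  v_{1} + v_{5} = 2·v_{4} + v_{7}  ⟹  sig = (2; 1,2)
  P = {3,6}:  v_{3} + v_{6} = v_{1} + 2·v_{2}  ⟹  sig = (2; 1,2)
  P = {5,6}:  v_{5} + v_{6} = v_{1} + 2·v_{4}  ⟹  sig = (2; 1,2)
  P = {6,8}:  v_{6} + v_{8} = v_{2} + 2·v_{4}  ⟹  sig = (2; 1,2)
  P = {0,8}:  v_{0} + v_{8} = 2·v_{5}  ⟹  sig = (2; 2)
  P = {6,7}:  v_{6} + v_{7} = 2·v_{1}  ⟹  sig = (2; 2)
  P = {0,1}:  v_{0} + v_{1} = 3·v_{4} + 2·v_{7}  ⟹  sig = (2; 2,3)
  P = {2,7,8}:  v_{2} + v_{7} + v_{8} = 0  ⟹  sig = (3; —)
  P = {1,2,4}:  v_{1} + v_{2} + v_{4} = v_{6}  ⟹  sig = (3; 1)
  P = {2,4,7}:  v_{2} + v_{4} + v_{7} = v_{1}  ⟹  sig = (3; 1)
  P = {4,5,7}:  v_{4} + v_{5} + v_{7} = v_{0}  ⟹  sig = (3; 1)
  P = {4,7,8}:  v_{4} + v_{7} + v_{8} = v_{5}  ⟹  sig = (3; 1)

so the primitive-relation signature multiset is
    (2; —)
    (2; 1)
    (2; 1)
    (2; 1)
    (2; 1,1)
    (2; 1,1,3)
    (2; 1,2)
    (2; 1,2)
    (2; 1,2)
    (2; 1,2)
    (2; 1,2)
    (2; 1,2)
    (2; 2)
    (2; 2)
    (2; 2,3)
    (3; —)
    (3; 1)
    (3; 1)
    (3; 1)
    (3; 1)


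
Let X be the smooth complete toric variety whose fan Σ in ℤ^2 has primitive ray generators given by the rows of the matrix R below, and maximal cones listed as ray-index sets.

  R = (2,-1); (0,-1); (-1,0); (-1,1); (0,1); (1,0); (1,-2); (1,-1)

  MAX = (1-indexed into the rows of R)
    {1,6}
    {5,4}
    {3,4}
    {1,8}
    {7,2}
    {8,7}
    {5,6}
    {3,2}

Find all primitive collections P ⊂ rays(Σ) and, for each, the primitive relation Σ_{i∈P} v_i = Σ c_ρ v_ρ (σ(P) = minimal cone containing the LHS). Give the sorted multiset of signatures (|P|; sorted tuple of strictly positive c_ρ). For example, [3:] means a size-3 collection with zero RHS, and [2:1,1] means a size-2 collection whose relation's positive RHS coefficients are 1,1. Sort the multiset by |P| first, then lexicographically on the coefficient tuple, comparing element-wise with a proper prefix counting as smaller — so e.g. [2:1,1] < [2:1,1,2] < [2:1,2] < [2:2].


Minimal non-faces — 20 found among 8 rays, 8 max cones:

  • {2,5}:  v_{2} + v_{5} = 0 — sig = [2:]
  • {3,6}:  v_{3} + v_{6} = 0 — sig = [2:]
  • {4,8}:  v_{4} + v_{8} = 0 — sig = [2:]
  • {1,3}:  v_{1} + v_{3} = v_{8} — sig = [2:1]
  • {1,4}:  v_{1} + v_{4} = v_{6} — sig = [2:1]
  • {2,4}:  v_{2} + v_{4} = v_{3} — sig = [2:1]
  • {2,6}:  v_{2} + v_{6} = v_{8} — sig = [2:1]
  • {2,8}:  v_{2} + v_{8} = v_{7} — sig = [2:1]
  • {3,5}:  v_{3} + v_{5} = v_{4} — sig = [2:1]
  • {3,8}:  v_{3} + v_{8} = v_{2} — sig = [2:1]
  • {4,6}:  v_{4} + v_{6} = v_{5} — sig = [2:1]
  • {4,7}:  v_{4} + v_{7} = v_{2} — sig = [2:1]
  • {5,7}:  v_{5} + v_{7} = v_{8} — sig = [2:1]
  • {5,8}:  v_{5} + v_{8} = v_{6} — sig = [2:1]
  • {6,8}:  v_{6} + v_{8} = v_{1} — sig = [2:1]
  • {1,2}:  v_{1} + v_{2} = 2·v_{8} — sig = [2:2]
  • {1,5}:  v_{1} + v_{5} = 2·v_{6} — sig = [2:2]
  • {3,7}:  v_{3} + v_{7} = 2·v_{2} — sig = [2:2]
  • {6,7}:  v_{6} + v_{7} = 2·v_{8} — sig = [2:2]
  • {1,7}:  v_{1} + v_{7} = 3·v_{8} — sig = [2:3]

Sorted signature multiset PRS(X):
{ [2:] ×3,  [2:1] ×12,  [2:2] ×4,  [2:3] }


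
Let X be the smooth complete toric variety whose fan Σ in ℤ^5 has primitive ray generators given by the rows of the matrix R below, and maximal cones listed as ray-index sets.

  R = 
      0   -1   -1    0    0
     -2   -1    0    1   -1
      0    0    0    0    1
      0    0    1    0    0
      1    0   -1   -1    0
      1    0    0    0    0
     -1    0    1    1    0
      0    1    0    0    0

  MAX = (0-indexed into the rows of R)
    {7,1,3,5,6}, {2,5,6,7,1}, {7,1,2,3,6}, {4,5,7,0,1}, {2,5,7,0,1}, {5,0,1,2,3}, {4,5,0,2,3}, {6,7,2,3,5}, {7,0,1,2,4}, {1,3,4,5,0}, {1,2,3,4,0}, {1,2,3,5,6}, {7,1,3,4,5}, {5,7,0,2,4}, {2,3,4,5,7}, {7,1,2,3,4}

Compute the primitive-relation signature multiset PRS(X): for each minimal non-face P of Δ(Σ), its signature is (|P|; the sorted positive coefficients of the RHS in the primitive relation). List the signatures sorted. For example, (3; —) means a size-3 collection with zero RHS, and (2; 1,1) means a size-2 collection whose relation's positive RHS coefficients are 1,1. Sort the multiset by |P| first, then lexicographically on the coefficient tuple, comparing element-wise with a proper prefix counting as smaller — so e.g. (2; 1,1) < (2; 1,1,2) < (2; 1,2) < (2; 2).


|primitive collections| = 5. Relations:

  P = {4,6}:  v_{4} + v_{6} = 0  →  sig = (2; —)
  P = {0,6}:  v_{0} + v_{6} = v_{1} + v_{2} + v_{5}  →  sig = (2; 1,1,1)
  P = {0,3,7}:  v_{0} + v_{3} + v_{7} = 0  →  sig = (3; —)
  P = {1,2,4,5}:  v_{1} + v_{2} + v_{4} + v_{5} = v_{0}  →  sig = (4; 1)
  P = {1,2,3,5,7}:  v_{1} + v_{2} + v_{3} + v_{5} + v_{7} = v_{6}  →  sig = (5; 1)

so the primitive-relation signature multiset is
    |P|=2: 2 collections, coeffs (), (1,1,1)
    |P|=3: 1 collection, coeffs ()
    |P|=4: 1 collection, coeffs (1)
    |P|=5: 1 collection, coeffs (1)
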